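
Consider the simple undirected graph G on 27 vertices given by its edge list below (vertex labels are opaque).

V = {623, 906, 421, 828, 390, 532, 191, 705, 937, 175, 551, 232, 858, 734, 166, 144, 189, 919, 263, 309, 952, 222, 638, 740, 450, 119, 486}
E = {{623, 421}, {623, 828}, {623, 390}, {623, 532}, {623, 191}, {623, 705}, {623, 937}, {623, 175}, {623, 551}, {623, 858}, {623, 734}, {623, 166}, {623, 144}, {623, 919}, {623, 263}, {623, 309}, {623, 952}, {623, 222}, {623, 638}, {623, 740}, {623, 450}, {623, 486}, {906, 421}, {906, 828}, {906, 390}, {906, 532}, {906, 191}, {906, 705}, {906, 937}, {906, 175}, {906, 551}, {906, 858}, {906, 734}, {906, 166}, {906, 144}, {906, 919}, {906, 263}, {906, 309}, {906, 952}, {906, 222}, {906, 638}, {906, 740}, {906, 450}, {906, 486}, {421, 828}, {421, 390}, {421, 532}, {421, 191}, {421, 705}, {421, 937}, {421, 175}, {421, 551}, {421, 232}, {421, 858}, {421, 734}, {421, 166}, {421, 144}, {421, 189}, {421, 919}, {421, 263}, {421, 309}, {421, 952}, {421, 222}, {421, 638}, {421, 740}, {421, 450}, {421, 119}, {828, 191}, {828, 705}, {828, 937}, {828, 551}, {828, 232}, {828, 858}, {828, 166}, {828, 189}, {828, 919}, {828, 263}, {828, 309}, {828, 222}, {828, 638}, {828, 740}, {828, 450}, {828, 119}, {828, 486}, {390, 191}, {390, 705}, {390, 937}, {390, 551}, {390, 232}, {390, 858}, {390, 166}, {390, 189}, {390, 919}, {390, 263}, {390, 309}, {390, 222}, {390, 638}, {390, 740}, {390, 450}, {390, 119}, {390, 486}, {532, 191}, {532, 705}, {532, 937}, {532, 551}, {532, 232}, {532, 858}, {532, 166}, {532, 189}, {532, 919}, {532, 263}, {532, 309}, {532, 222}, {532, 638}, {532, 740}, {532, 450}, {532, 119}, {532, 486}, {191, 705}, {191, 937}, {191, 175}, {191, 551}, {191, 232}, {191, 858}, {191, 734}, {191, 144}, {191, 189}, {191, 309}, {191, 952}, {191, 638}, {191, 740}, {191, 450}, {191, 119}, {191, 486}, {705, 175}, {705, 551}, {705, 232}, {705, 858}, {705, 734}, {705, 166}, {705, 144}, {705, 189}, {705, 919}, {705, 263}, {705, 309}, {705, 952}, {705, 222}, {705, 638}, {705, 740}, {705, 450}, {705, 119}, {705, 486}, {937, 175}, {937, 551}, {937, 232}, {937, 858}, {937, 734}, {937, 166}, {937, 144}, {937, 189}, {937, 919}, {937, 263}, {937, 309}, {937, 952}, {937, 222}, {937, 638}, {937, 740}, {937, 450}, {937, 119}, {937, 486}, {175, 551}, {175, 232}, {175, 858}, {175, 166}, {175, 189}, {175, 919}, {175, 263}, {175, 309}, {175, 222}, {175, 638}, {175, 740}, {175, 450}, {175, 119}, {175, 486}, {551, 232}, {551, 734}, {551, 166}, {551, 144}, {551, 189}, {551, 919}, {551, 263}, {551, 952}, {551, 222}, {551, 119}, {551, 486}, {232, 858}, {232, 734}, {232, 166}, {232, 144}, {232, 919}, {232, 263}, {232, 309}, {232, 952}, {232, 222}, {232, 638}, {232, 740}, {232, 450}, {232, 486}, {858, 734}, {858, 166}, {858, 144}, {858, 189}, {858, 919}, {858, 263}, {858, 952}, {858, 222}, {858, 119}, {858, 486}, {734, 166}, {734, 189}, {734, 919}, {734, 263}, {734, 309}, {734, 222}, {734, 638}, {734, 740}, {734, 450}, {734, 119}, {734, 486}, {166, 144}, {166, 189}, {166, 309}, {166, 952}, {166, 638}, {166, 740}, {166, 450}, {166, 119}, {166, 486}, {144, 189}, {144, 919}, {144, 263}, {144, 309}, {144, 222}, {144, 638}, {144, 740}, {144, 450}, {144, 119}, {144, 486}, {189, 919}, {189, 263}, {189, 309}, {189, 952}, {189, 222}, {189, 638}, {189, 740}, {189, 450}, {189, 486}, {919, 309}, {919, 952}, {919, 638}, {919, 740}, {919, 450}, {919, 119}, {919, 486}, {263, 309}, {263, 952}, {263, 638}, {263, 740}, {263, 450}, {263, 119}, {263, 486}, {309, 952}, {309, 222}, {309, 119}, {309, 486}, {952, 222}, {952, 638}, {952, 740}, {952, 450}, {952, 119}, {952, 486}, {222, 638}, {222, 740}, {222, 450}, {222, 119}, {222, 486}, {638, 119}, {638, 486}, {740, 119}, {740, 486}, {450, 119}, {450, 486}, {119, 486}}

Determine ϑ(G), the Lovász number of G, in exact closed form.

deg(232) = 22; N(232) = {421, 828, 390, 532, 191, 705, 937, 175, 551, 858, 734, 166, 144, 919, 263, 309, 952, 222, 638, 740, 450, 486}.
deg(486) = 25; N(486) = {623, 906, 828, 390, 532, 191, 705, 937, 175, 551, 232, 858, 734, 166, 144, 189, 919, 263, 309, 952, 222, 638, 740, 450, 119}.
N(421) = {623, 906, 828, 390, 532, 191, 705, 937, 175, 551, 232, 858, 734, 166, 144, 189, 919, 263, 309, 952, 222, 638, 740, 450, 119}, |N(421)| = 25.
N(705) = {623, 906, 421, 828, 390, 532, 191, 175, 551, 232, 858, 734, 166, 144, 189, 919, 263, 309, 952, 222, 638, 740, 450, 119, 486}, |N(705)| = 25.
Complete multipartite on [7, 6, 5, 5, 2, 2]: sandwich collapses at ϑ=7.
= 7.000000… (decimal).
Lovász sandwich 7 ≤ 7 ≤ 7: collapsed.

7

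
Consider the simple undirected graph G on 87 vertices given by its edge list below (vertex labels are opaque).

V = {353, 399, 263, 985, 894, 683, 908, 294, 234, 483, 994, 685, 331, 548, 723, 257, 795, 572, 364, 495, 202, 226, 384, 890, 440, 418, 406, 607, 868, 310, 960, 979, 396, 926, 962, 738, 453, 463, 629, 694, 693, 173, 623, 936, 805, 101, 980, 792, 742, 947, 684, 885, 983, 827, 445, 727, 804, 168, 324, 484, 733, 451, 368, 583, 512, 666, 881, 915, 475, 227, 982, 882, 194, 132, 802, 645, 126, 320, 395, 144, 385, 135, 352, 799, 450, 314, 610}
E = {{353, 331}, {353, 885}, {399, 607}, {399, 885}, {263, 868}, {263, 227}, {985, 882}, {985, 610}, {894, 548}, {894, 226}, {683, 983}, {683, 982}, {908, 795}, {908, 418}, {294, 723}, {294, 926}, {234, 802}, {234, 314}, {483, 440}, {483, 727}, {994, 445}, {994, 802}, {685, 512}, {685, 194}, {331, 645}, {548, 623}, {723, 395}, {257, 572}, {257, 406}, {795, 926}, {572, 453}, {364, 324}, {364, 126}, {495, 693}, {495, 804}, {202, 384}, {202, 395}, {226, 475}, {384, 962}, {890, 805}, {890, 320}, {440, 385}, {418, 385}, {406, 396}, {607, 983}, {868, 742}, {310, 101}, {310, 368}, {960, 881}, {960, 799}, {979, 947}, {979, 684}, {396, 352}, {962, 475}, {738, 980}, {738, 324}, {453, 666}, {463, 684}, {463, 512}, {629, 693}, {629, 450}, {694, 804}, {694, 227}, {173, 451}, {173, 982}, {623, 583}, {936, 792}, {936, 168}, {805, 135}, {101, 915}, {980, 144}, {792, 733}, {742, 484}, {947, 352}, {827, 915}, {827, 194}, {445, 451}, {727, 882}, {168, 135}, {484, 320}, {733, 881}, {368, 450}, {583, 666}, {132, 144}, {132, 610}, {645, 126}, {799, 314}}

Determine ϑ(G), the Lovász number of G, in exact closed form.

87*cos(pi/87)/(cos(pi/87) + 1)

deg(982) = 2; N(982) = {683, 173}.
Vertex 962 has 2 neighbors: 384, 475.
deg(495) = 2; N(495) = {693, 804}.
N(445) = {994, 451}, |N(445)| = 2.
Every vertex has degree 2 (N=87); a single 87-cycle (edge-transitive).
spec(A) ≈ [2.0, 1.9948, 1.9792, 1.9532, 1.9171, 1.871, 1.8152, 1.7498, 1.6754, 1.5922, 1.5007, 1.4014, 1.2948, 1.1814, 1.0619, 0.9368, 0.8069, 0.6727, 0.5351, 0.3946, 0.2521, 0.1083, -0.0361, -0.1803, -0.3236, -0.4651, -0.6043, -0.7403, -0.8724, -1.0, -1.1224, -1.2389, -1.349, -1.452, -1.5475, -1.6348, -1.7137, -1.7836, -1.8443, -1.8953, -1.9364, -1.9675, -1.9883, -1.9987] (distinct, 4 d.p.).
Lovász (edge-transitive): ϑ = −87·(-2*cos(pi/87))/((2)−(-2*cos(pi/87))) = 87*cos(pi/87)/(cos(pi/87) + 1).
Numerically 43.485816.
Lovász sandwich 43 ≤ 87*cos(pi/87)/(cos(pi/87) + 1) ≤ 44: both strict.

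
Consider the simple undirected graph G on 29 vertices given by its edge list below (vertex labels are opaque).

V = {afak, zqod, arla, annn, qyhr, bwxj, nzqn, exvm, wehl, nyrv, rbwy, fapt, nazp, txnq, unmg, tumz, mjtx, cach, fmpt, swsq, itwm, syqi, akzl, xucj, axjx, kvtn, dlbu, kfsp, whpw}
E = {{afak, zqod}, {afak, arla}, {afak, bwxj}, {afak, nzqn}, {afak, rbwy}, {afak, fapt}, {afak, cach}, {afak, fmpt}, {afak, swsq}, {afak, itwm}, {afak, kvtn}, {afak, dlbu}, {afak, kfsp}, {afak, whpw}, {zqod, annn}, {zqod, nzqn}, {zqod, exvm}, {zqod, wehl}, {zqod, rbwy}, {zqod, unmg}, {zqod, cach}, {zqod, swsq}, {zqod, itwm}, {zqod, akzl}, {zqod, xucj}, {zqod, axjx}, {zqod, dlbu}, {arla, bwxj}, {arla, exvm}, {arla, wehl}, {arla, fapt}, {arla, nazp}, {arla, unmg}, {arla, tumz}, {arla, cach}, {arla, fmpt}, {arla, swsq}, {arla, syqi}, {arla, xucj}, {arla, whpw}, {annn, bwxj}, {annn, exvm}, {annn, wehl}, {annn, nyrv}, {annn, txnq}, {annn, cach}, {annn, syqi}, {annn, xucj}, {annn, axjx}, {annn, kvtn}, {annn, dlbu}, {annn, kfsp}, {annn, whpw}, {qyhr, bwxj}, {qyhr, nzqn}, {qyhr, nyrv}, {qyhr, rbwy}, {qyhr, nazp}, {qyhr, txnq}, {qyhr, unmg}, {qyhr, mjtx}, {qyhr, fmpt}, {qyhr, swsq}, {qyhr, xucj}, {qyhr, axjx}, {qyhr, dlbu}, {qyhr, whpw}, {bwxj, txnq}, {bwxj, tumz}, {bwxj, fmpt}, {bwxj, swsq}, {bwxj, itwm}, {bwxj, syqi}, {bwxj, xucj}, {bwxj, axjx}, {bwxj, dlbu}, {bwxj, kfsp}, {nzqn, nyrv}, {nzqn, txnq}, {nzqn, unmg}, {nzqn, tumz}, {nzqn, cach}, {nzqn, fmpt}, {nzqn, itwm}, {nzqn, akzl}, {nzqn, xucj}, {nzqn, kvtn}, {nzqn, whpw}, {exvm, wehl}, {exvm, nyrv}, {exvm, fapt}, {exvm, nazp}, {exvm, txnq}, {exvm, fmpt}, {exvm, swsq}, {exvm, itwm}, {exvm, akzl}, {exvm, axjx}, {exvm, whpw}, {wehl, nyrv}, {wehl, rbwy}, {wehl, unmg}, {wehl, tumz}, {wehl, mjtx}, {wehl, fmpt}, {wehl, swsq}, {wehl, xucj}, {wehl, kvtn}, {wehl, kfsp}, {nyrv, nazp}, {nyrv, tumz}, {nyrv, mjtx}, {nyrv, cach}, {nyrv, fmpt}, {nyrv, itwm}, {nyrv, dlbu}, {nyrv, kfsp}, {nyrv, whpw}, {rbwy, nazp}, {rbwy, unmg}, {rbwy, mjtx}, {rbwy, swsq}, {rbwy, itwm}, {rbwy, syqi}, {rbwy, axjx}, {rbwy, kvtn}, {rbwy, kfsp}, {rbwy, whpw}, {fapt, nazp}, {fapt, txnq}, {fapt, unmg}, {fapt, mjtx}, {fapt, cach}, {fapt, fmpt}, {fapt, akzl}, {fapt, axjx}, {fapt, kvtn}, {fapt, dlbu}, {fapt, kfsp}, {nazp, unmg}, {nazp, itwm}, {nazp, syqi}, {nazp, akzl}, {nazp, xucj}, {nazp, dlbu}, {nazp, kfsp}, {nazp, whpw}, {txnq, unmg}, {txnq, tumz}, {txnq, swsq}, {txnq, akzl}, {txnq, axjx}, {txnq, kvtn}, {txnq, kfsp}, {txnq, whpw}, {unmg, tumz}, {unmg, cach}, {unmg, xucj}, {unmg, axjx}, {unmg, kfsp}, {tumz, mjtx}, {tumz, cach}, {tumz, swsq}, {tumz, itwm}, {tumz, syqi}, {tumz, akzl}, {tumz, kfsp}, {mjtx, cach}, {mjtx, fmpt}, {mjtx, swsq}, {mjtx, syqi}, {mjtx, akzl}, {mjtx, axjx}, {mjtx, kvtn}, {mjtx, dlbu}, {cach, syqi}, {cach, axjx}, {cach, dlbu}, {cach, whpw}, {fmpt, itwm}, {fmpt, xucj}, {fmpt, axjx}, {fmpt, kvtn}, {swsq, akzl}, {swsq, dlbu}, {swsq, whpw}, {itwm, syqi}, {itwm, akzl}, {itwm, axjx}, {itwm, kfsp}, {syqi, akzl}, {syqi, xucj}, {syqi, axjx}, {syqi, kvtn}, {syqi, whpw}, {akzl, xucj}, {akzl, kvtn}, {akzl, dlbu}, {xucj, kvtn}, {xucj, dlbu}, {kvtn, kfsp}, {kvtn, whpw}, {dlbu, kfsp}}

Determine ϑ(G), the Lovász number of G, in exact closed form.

sqrt(29)

N(qyhr) = {bwxj, nzqn, nyrv, rbwy, nazp, txnq, unmg, mjtx, fmpt, swsq, xucj, axjx, dlbu, whpw}, |N(qyhr)| = 14.
deg(xucj) = 14; N(xucj) = {zqod, arla, annn, qyhr, bwxj, nzqn, wehl, nazp, unmg, fmpt, syqi, akzl, kvtn, dlbu}.
N(itwm) = {afak, zqod, bwxj, nzqn, exvm, nyrv, rbwy, nazp, tumz, fmpt, syqi, akzl, axjx, kfsp}, |N(itwm)| = 14.
N(swsq) = {afak, zqod, arla, qyhr, bwxj, exvm, wehl, rbwy, txnq, tumz, mjtx, akzl, dlbu, whpw}, |N(swsq)| = 14.
G on 29 vertices is 14-regular; Paley(29): SR with (k,λ,μ)=(14,6,7).
Distinct eigenvalues (to 4 d.p.): [14.0, 2.1926, -3.1926].
Lovász: ϑ = −29(-sqrt(29)/2 - 1/2)/(14+-(-sqrt(29)/2 - 1/2)) = sqrt(29).
Numerically 5.385165.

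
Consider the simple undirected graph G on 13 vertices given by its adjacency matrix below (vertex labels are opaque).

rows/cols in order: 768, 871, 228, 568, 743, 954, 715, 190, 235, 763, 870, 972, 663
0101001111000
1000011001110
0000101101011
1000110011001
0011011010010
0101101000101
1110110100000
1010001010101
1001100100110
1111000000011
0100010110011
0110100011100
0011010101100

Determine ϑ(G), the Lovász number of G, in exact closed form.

sqrt(13)

deg(972) = 6; N(972) = {871, 228, 743, 235, 763, 870}.
Vertex 743 has 6 neighbors: 228, 568, 954, 715, 235, 972.
N(715) = {768, 871, 228, 743, 954, 190}, |N(715)| = 6.
N(763) = {768, 871, 228, 568, 972, 663}, |N(763)| = 6.
Every vertex has degree 6 (N=13); Paley(13): SR with (k,λ,μ)=(6,2,3).
A has 3 distinct eigenvalues ≈ [6.0, 1.302776, -2.302776].
Lovász: ϑ = −13(-sqrt(13)/2 - 1/2)/(6+-(-sqrt(13)/2 - 1/2)) = sqrt(13).
= 3.60555… (decimal).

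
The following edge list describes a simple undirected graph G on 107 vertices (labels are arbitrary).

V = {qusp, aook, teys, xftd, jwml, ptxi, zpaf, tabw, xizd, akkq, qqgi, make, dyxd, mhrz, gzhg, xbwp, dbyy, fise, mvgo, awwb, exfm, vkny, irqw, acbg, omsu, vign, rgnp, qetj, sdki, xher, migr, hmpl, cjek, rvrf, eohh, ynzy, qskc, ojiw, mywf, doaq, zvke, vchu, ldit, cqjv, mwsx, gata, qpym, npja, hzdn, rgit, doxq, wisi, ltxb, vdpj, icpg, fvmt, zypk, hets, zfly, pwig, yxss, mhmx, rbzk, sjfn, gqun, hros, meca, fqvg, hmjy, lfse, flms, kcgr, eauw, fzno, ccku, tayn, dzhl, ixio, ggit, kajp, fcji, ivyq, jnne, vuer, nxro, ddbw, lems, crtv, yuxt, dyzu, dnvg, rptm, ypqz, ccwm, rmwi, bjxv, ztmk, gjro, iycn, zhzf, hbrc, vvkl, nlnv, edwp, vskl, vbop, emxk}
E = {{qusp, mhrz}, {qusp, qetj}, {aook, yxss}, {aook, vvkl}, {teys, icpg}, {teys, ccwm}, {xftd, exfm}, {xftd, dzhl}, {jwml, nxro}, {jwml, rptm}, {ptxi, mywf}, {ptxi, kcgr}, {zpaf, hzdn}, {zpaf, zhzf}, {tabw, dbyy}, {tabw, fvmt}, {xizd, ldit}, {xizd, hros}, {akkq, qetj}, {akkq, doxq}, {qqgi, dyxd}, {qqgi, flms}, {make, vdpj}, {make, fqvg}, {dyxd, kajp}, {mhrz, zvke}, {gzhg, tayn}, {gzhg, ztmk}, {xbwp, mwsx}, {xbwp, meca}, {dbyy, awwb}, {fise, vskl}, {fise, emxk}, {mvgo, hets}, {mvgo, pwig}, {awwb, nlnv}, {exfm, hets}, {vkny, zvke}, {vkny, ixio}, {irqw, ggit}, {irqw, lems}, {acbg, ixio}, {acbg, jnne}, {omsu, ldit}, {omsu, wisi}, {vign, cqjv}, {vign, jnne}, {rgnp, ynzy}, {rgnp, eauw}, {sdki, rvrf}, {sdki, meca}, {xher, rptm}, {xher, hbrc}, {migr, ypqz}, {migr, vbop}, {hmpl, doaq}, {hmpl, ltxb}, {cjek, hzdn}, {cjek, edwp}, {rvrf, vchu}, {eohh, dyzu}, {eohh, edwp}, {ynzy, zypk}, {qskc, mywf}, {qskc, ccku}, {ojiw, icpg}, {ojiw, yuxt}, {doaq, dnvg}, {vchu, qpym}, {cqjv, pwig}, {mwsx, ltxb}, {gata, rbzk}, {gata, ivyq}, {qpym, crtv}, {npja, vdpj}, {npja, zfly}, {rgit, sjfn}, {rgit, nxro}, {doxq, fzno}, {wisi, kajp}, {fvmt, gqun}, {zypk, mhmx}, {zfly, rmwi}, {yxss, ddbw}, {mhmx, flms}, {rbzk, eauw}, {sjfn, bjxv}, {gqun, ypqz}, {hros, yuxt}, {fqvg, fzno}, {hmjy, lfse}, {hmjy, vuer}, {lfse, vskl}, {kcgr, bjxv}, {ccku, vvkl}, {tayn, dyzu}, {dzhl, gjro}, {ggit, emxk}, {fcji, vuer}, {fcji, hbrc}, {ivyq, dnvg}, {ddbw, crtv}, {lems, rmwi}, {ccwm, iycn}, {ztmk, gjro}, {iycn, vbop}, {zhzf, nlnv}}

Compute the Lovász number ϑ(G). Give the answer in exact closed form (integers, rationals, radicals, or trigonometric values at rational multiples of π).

N(zfly) = {npja, rmwi}, |N(zfly)| = 2.
N(fvmt) = {tabw, gqun}, |N(fvmt)| = 2.
deg(eohh) = 2; N(eohh) = {dyzu, edwp}.
N(dyxd) = {qqgi, kajp}, |N(dyxd)| = 2.
Every vertex has degree 2 (N=107); connected 2-regular on 107 ⇒ C_{107}.
Distinct eigenvalues (to 6 d.p.): [2.0, 1.996553, 1.986223, 1.969046, 1.945082, 1.914413, 1.877144, 1.833404, 1.783344, 1.727137, 1.664975, 1.597075, 1.523668, 1.44501, 1.36137, 1.273037, 1.180316, 1.083526, 0.983001, 0.879087, 0.772143, 0.662537, 0.550647, 0.43686, 0.321566, 0.205163, 0.088054, -0.02936, -0.146672, -0.263478, -0.379376, -0.493966, -0.606854, -0.717649, -0.825971, -0.931446, -1.033709, -1.132409, -1.227206, -1.317772, -1.403795, -1.484979, -1.561044, -1.631728, -1.696787, -1.755997, -1.809154, -1.856074, -1.896596, -1.930579, -1.957908, -1.978487, -1.992247, -1.999138].
λ_max=2, λ_min=-2*cos(pi/107); ϑ = −107·λ_min/(λ_max−λ_min) = 107*cos(pi/107)/(cos(pi/107) + 1).
= 53.4885… (decimal).
Lovász sandwich 53 ≤ 107*cos(pi/107)/(cos(pi/107) + 1) ≤ 54: both strict.

107*cos(pi/107)/(cos(pi/107) + 1)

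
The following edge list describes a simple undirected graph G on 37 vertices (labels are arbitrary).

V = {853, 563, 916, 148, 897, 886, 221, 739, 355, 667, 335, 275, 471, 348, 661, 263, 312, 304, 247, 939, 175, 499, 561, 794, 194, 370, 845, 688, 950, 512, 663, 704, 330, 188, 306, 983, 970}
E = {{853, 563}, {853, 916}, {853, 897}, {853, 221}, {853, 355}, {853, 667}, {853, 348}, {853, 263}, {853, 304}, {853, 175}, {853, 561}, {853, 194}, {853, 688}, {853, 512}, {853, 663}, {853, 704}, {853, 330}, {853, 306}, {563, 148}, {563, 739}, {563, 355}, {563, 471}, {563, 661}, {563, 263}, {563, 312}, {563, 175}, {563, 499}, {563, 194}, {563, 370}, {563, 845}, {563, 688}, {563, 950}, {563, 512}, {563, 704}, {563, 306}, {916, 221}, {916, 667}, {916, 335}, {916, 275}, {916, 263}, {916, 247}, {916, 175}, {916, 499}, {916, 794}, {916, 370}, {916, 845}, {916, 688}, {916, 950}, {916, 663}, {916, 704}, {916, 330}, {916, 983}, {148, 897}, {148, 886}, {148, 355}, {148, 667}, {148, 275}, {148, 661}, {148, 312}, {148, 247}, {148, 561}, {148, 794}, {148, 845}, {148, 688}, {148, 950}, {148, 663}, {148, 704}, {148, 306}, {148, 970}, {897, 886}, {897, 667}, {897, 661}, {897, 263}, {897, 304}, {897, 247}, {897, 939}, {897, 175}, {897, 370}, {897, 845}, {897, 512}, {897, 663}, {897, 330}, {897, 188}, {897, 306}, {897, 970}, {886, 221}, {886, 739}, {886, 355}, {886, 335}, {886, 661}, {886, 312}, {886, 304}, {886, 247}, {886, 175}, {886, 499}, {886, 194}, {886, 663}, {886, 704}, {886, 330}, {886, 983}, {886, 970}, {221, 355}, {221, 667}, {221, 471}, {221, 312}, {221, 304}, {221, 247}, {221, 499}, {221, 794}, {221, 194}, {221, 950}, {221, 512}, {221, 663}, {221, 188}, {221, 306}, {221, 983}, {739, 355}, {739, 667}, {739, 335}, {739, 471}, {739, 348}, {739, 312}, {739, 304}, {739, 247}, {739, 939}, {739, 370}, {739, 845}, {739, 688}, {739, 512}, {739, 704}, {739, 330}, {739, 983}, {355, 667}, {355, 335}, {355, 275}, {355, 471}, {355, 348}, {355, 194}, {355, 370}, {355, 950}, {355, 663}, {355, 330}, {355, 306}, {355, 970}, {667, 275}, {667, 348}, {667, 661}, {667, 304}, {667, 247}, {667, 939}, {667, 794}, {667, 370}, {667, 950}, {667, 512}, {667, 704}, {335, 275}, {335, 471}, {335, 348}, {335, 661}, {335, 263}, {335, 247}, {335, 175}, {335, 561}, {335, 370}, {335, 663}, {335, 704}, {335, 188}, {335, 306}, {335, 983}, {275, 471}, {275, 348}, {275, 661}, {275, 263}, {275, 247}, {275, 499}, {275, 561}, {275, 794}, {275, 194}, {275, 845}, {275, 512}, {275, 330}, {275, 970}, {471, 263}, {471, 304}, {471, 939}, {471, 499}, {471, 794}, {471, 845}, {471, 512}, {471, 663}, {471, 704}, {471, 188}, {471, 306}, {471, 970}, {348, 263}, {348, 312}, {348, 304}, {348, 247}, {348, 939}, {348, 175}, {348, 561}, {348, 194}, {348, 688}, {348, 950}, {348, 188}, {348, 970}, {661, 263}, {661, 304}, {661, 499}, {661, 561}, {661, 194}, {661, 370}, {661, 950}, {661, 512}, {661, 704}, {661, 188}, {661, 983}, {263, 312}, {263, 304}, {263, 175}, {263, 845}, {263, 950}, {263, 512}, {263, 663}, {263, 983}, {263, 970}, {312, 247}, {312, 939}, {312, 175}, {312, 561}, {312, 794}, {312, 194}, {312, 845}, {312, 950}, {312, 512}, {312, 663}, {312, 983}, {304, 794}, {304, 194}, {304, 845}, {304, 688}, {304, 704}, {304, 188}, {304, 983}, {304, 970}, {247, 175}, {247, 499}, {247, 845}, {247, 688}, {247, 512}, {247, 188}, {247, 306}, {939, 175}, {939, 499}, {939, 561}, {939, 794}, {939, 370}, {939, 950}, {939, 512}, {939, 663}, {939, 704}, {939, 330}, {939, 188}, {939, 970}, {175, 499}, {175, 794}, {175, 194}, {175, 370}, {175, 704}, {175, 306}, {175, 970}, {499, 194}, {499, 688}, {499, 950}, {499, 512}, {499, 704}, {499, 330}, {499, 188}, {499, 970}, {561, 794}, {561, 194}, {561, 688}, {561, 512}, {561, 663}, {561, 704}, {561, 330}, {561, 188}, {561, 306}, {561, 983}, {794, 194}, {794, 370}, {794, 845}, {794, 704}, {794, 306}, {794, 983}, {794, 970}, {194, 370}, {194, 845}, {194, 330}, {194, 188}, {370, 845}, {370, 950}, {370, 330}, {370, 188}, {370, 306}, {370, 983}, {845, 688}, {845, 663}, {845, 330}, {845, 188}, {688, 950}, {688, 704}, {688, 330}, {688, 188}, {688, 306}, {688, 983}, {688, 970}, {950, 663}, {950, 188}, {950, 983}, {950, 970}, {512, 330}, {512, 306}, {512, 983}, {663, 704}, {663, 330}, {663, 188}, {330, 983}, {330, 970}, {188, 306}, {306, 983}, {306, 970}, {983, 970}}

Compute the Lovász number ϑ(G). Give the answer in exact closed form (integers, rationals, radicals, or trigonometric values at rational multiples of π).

sqrt(37)

deg(970) = 18; N(970) = {148, 897, 886, 355, 275, 471, 348, 263, 304, 939, 175, 499, 794, 688, 950, 330, 306, 983}.
Vertex 563 has 18 neighbors: 853, 148, 739, 355, 471, 661, 263, 312, 175, 499, 194, 370, 845, 688, 950, 512, 704, 306.
deg(939) = 18; N(939) = {897, 739, 667, 471, 348, 312, 175, 499, 561, 794, 370, 950, 512, 663, 704, 330, 188, 970}.
Vertex 330 has 18 neighbors: 853, 916, 897, 886, 739, 355, 275, 939, 499, 561, 194, 370, 845, 688, 512, 663, 983, 970.
Regular of degree 18 on 37 vertices: strongly regular (37,18,8,9).
A has 3 distinct eigenvalues ≈ [18.0, 2.54138, -3.54138].
Lovász (edge-transitive): ϑ = −37·(-sqrt(37)/2 - 1/2)/((18)−(-sqrt(37)/2 - 1/2)) = sqrt(37).
ϑ(G) ≈ 6.0828.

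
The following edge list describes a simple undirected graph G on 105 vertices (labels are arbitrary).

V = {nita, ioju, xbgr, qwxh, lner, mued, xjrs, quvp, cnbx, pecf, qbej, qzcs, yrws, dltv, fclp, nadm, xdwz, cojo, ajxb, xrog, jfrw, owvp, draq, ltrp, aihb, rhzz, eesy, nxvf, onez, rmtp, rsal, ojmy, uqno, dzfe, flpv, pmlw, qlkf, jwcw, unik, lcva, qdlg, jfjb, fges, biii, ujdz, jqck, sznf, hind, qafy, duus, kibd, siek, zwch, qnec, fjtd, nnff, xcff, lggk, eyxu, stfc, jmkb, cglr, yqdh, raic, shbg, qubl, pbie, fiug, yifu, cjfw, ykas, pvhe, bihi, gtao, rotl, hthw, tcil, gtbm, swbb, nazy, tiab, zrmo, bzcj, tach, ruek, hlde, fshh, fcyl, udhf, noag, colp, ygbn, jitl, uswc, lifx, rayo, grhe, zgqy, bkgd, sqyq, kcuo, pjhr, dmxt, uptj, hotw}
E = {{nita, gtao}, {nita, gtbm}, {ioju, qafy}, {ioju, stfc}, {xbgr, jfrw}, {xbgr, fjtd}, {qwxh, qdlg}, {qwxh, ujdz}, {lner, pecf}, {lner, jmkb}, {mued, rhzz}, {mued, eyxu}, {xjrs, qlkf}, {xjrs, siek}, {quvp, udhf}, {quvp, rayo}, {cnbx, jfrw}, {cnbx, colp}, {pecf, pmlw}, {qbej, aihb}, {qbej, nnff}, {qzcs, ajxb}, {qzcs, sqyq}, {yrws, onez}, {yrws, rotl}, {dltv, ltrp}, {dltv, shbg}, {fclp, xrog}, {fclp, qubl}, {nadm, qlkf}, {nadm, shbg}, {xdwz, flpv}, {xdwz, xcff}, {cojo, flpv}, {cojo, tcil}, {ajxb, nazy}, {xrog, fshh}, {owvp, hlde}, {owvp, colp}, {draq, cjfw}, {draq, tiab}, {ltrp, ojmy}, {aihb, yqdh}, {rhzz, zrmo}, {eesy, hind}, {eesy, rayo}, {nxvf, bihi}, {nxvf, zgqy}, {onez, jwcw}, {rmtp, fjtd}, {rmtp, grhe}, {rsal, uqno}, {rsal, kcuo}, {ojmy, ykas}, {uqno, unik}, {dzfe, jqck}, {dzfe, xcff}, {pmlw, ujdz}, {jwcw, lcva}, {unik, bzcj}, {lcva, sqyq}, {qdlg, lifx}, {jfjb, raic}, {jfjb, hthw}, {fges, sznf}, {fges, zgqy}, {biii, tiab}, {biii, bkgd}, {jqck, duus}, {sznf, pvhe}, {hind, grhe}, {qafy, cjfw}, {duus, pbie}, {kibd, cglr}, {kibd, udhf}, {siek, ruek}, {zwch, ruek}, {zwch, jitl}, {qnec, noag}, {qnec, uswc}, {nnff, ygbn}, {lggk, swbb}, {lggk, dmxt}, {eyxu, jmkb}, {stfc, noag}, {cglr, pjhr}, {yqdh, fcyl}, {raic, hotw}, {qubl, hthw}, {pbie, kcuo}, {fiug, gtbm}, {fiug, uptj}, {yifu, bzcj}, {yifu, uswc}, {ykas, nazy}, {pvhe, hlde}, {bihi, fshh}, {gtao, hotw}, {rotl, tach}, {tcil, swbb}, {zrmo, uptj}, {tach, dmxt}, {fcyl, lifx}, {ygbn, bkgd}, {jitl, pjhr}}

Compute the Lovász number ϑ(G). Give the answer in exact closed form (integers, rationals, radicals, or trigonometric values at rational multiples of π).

deg(ajxb) = 2; N(ajxb) = {qzcs, nazy}.
deg(bkgd) = 2; N(bkgd) = {biii, ygbn}.
Vertex fges has 2 neighbors: sznf, zgqy.
N(tcil) = {cojo, swbb}, |N(tcil)| = 2.
105-vertex 2-regular graph: connected 2-regular on 105 ⇒ C_{105}.
Distinct eigenvalues (to 5 d.p.): [2.0, 1.99642, 1.98569, 1.96786, 1.94298, 1.91115, 1.87247, 1.82709, 1.77517, 1.7169, 1.65248, 1.58214, 1.50614, 1.42475, 1.33826, 1.24698, 1.15123, 1.05137, 0.94774, 0.84071, 0.73068, 0.61803, 0.50317, 0.38651, 0.26847, 0.14946, 0.02992, -0.08973, -0.20906, -0.32764, -0.44504, -0.56085, -0.67466, -0.78605, -0.89463, -1.0, -1.10179, -1.19964, -1.2932, -1.38213, -1.4661, -1.54483, -1.61803, -1.68544, -1.74682, -1.80194, -1.85061, -1.89265, -1.92793, -1.9563, -1.97766, -1.99195, -1.9991].
With N=105: ϑ(G) = 105·(-(-1)*2*cos(pi/105))/(2−(-2*cos(pi/105))) = 105*cos(pi/105)/(cos(pi/105) + 1).
ϑ(G) ≈ 52.48824872.
Sandwich: α(G)=52 ≤ ϑ(G)=105*cos(pi/105)/(cos(pi/105) + 1) ≤ χ(Ḡ)=53 (both strict).

105*cos(pi/105)/(cos(pi/105) + 1)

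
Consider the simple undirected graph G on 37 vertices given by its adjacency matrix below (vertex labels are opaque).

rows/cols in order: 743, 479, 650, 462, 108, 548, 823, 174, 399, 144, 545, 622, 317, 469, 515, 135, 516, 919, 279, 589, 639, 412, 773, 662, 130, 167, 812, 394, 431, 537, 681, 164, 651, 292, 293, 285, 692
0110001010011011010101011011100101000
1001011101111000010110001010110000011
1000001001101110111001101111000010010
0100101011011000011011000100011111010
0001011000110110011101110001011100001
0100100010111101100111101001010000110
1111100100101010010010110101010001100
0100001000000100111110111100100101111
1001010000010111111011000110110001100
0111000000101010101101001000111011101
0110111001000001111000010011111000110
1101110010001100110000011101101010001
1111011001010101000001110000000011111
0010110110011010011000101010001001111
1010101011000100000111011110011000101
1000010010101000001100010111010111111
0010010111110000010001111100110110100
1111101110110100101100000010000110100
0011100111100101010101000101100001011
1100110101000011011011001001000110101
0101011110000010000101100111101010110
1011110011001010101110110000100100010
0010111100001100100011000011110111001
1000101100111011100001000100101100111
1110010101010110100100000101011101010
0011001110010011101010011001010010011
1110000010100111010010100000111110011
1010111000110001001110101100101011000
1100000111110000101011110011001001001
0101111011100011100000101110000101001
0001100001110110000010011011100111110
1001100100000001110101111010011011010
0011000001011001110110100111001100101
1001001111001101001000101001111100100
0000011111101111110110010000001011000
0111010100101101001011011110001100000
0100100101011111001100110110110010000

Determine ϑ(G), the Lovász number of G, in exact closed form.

N(293) = {548, 823, 174, 399, 144, 545, 317, 469, 515, 135, 516, 919, 589, 639, 662, 681, 651, 292}, |N(293)| = 18.
N(681) = {462, 108, 144, 545, 622, 469, 515, 639, 662, 130, 812, 394, 431, 164, 651, 292, 293, 285}, |N(681)| = 18.
N(692) = {479, 108, 174, 144, 622, 317, 469, 515, 135, 279, 589, 773, 662, 167, 812, 431, 537, 651}, |N(692)| = 18.
deg(589) = 18; N(589) = {743, 479, 108, 548, 174, 144, 515, 135, 919, 279, 639, 412, 130, 394, 164, 651, 293, 692}.
37-vertex 18-regular graph: strongly regular (37,18,8,9).
The 3 distinct eigenvalues: [18.0, 2.541381, -3.541381].
−37·(-sqrt(37)/2 - 1/2) / ((18)−(-sqrt(37)/2 - 1/2)) = sqrt(37) = ϑ(G).
≈ 6.0827625 (to 7 d.p.).

sqrt(37)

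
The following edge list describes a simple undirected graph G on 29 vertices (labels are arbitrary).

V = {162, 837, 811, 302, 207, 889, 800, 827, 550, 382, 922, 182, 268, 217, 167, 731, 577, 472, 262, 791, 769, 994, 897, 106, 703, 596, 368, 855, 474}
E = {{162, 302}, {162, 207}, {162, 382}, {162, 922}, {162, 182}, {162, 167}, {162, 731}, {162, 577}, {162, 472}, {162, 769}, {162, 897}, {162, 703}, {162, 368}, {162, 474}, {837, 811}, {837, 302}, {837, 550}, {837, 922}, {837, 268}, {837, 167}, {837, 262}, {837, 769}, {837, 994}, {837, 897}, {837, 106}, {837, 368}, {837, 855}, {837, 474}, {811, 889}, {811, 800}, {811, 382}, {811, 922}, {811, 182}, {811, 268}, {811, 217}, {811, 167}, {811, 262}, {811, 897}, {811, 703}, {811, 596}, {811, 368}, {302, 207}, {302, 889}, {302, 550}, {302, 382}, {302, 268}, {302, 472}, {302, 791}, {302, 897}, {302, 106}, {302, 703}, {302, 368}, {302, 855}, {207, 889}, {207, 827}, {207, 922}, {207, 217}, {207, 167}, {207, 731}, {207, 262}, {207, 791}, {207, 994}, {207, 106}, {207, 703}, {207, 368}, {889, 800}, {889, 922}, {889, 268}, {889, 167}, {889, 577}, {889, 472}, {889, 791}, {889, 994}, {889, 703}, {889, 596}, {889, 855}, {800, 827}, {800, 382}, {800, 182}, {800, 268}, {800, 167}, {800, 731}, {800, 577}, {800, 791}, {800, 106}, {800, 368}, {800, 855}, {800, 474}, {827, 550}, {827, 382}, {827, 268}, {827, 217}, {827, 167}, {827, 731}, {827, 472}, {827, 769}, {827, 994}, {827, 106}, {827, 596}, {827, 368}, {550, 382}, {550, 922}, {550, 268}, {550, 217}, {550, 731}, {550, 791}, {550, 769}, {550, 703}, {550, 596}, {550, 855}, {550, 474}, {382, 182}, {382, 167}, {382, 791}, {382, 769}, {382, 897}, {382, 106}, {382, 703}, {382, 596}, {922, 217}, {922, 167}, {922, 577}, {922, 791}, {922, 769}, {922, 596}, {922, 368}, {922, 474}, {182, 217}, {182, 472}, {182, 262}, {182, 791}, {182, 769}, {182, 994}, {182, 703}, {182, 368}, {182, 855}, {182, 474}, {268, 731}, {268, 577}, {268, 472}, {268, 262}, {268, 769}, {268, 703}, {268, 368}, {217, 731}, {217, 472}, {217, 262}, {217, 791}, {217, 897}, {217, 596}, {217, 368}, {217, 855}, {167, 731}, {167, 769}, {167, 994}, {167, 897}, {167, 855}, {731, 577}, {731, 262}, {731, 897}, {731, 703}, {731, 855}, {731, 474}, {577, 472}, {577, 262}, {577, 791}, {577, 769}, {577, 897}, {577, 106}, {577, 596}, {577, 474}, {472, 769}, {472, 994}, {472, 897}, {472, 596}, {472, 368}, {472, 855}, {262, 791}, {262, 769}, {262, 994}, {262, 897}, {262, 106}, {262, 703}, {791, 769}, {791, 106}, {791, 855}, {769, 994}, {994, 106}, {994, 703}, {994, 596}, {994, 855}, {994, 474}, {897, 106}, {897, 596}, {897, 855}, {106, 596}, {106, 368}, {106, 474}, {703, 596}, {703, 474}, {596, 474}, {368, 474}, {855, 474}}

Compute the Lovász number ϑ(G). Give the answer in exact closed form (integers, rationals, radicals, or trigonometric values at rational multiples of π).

sqrt(29)

deg(596) = 14; N(596) = {811, 889, 827, 550, 382, 922, 217, 577, 472, 994, 897, 106, 703, 474}.
N(262) = {837, 811, 207, 182, 268, 217, 731, 577, 791, 769, 994, 897, 106, 703}, |N(262)| = 14.
Vertex 474 has 14 neighbors: 162, 837, 800, 550, 922, 182, 731, 577, 994, 106, 703, 596, 368, 855.
Vertex 922 has 14 neighbors: 162, 837, 811, 207, 889, 550, 217, 167, 577, 791, 769, 596, 368, 474.
G on 29 vertices is 14-regular; SR(29,14,6,7) — a Paley graph.
Distinct eigenvalues (to 4 d.p.): [14.0, 2.1926, -3.1926].
With N=29: ϑ(G) = 29·(-(-sqrt(29)/2 - 1/2))/(14−(-sqrt(29)/2 - 1/2)) = sqrt(29).
≈ 5.3851648 (to 7 d.p.).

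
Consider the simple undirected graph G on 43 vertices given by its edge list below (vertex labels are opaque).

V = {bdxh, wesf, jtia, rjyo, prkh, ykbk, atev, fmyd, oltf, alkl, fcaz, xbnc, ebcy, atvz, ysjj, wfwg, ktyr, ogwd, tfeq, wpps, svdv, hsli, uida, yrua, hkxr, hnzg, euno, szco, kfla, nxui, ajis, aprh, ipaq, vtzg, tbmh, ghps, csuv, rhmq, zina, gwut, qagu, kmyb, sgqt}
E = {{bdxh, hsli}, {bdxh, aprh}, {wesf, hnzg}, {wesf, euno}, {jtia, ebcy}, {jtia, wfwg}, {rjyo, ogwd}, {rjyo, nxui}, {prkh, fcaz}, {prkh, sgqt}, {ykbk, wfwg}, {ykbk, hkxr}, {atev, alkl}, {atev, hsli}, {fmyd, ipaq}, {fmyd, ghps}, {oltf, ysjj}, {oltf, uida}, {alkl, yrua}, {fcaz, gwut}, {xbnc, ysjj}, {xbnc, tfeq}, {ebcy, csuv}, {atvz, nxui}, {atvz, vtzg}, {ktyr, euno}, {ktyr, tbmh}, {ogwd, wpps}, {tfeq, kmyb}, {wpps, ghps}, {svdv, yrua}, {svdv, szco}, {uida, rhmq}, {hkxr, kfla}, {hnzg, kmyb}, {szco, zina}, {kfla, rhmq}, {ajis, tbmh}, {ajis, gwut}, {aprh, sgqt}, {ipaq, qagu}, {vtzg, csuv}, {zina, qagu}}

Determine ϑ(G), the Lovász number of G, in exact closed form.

43*cos(pi/43)/(cos(pi/43) + 1)

deg(ykbk) = 2; N(ykbk) = {wfwg, hkxr}.
deg(jtia) = 2; N(jtia) = {ebcy, wfwg}.
Vertex euno has 2 neighbors: wesf, ktyr.
N(fcaz) = {prkh, gwut}, |N(fcaz)| = 2.
Regular of degree 2 on 43 vertices: a single 43-cycle (edge-transitive).
Distinct eigenvalues (to 4 d.p.): [2.0, 1.9787, 1.9152, 1.8109, 1.668, 1.4895, 1.2793, 1.0419, 0.7822, 0.5059, 0.2187, -0.073, -0.3633, -0.6458, -0.9145, -1.1637, -1.3881, -1.583, -1.7441, -1.868, -1.9522, -1.9947].
−43·(-2*cos(pi/43)) / ((2)−(-2*cos(pi/43))) = 43*cos(pi/43)/(cos(pi/43) + 1) = ϑ(G).
= 21.471284… (decimal).
Sandwich: α(G)=21 ≤ ϑ(G)=43*cos(pi/43)/(cos(pi/43) + 1) ≤ χ(Ḡ)=22 (both strict).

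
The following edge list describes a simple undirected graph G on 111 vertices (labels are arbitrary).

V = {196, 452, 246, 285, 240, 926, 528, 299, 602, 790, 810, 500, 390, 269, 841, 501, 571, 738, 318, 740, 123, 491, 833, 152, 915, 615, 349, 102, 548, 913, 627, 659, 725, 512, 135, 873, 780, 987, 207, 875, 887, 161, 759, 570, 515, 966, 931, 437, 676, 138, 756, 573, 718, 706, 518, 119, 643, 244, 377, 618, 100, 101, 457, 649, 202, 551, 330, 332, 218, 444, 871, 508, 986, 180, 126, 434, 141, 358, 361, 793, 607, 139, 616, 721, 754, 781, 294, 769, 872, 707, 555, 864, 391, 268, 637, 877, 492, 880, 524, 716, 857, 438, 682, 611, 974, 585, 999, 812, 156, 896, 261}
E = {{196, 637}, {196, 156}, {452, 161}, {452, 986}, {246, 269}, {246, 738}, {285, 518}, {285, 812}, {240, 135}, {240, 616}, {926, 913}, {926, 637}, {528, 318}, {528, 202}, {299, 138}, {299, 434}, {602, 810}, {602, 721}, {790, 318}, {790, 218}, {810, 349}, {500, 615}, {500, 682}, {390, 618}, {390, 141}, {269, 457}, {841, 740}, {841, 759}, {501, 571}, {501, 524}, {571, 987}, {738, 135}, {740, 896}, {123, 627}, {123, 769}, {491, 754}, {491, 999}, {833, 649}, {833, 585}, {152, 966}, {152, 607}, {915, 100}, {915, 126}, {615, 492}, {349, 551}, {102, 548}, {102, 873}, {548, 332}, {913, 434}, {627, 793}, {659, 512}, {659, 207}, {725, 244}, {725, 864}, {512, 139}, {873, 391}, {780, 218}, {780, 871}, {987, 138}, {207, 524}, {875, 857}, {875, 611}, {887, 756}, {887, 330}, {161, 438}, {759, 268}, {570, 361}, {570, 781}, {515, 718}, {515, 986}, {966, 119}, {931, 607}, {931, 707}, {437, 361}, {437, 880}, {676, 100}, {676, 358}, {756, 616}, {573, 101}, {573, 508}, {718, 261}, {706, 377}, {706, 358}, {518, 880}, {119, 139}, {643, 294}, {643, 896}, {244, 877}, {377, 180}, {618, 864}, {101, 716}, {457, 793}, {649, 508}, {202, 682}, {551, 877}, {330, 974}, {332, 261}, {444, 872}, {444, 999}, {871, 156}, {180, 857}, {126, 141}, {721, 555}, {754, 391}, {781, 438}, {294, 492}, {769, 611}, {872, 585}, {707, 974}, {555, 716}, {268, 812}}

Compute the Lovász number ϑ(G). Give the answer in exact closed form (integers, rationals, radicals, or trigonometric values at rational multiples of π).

Vertex 269 has 2 neighbors: 246, 457.
N(616) = {240, 756}, |N(616)| = 2.
deg(618) = 2; N(618) = {390, 864}.
Vertex 875 has 2 neighbors: 857, 611.
2-regular, N=111; this is C_{111}, the 111-cycle.
spec(A) ≈ [2.0, 1.996797, 1.987197, 1.971232, 1.948952, 1.920429, 1.885755, 1.84504, 1.798414, 1.746028, 1.688049, 1.624662, 1.556072, 1.482496, 1.404172, 1.321349, 1.234294, 1.143286, 1.048615, 0.950584, 0.849509, 0.745713, 0.639528, 0.531294, 0.421359, 0.310073, 0.197795, 0.084882, -0.028302, -0.141395, -0.254036, -0.365862, -0.476517, -0.585646, -0.692898, -0.797931, -0.900407, -1.0, -1.096389, -1.189266, -1.278334, -1.363307, -1.443912, -1.519892, -1.591004, -1.657019, -1.717727, -1.772931, -1.822457, -1.866145, -1.903855, -1.935466, -1.960877, -1.980007, -1.992795, -1.999199] (distinct, 6 d.p.).
Lovász: ϑ = −111(-2*cos(pi/111))/(2+-(-1)*2*cos(pi/111)) = 111*cos(pi/111)/(cos(pi/111) + 1).
ϑ(G) ≈ 55.488884097.
α=55, χ(Ḡ)=56; ϑ=111*cos(pi/111)/(cos(pi/111) + 1) lies between (both strict).

111*cos(pi/111)/(cos(pi/111) + 1)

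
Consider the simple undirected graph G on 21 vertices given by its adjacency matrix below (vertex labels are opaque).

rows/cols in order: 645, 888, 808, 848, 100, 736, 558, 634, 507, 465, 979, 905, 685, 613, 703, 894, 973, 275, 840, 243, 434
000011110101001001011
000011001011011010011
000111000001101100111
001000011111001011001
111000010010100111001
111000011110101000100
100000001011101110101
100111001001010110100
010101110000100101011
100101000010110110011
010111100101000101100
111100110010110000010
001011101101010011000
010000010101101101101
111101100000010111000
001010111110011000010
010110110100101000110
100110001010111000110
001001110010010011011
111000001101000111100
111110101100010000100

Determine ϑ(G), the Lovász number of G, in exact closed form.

6

Vertex 808 has 10 neighbors: 848, 100, 736, 905, 685, 703, 894, 840, 243, 434.
Vertex 275 has 10 neighbors: 645, 848, 100, 507, 979, 685, 613, 703, 840, 243.
deg(703) = 10; N(703) = {645, 888, 808, 848, 736, 558, 613, 894, 973, 275}.
Vertex 613 has 10 neighbors: 888, 634, 465, 905, 685, 703, 894, 275, 840, 434.
10-regular, N=21; Kneser-type, 2-subsets of [7].
A has 3 distinct eigenvalues ≈ [10.0, 1.0, -4.0].
Lovász (edge-transitive): ϑ = −21·(-4)/((10)−(-4)) = 6.
ϑ(G) ≈ 6.00000000.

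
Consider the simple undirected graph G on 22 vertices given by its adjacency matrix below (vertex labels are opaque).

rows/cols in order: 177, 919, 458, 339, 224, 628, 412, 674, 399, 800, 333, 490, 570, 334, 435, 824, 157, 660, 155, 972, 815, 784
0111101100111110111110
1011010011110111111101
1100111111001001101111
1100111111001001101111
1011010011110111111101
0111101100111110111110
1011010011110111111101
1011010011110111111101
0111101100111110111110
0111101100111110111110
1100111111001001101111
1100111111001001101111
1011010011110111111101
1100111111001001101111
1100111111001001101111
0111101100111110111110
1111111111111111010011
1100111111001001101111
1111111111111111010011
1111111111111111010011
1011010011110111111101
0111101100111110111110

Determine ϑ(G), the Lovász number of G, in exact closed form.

N(674) = {177, 458, 339, 628, 399, 800, 333, 490, 334, 435, 824, 157, 660, 155, 972, 784}, |N(674)| = 16.
N(784) = {919, 458, 339, 224, 412, 674, 333, 490, 570, 334, 435, 157, 660, 155, 972, 815}, |N(784)| = 16.
N(157) = {177, 919, 458, 339, 224, 628, 412, 674, 399, 800, 333, 490, 570, 334, 435, 824, 660, 815, 784}, |N(157)| = 19.
N(435) = {177, 919, 224, 628, 412, 674, 399, 800, 570, 824, 157, 155, 972, 815, 784}, |N(435)| = 15.
G = K_{7,6,6,3}: α = 7 = χ(Ḡ), so ϑ = 7.
≈ 7.0000000 (to 7 d.p.).
Lovász sandwich 7 ≤ 7 ≤ 7: collapsed.

7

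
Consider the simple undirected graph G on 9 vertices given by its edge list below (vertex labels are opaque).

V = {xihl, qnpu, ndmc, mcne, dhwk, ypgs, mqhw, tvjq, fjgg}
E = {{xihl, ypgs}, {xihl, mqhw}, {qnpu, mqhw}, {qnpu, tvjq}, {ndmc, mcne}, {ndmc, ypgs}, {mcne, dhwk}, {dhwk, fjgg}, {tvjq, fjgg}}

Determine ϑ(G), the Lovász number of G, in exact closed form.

deg(xihl) = 2; N(xihl) = {ypgs, mqhw}.
N(qnpu) = {mqhw, tvjq}, |N(qnpu)| = 2.
deg(dhwk) = 2; N(dhwk) = {mcne, fjgg}.
Vertex fjgg has 2 neighbors: dhwk, tvjq.
G on 9 vertices is 2-regular; this is C_{9}, the 9-cycle.
spec(A) ≈ [2.0, 1.532089, 0.347296, -1.0, -1.879385] (distinct, 6 d.p.).
Lovász: ϑ = −9(-2*cos(pi/9))/(2+-(-1)*2*cos(pi/9)) = 9*cos(pi/9)/(cos(pi/9) + 1).
ϑ(G) ≈ 4.3600896.
4 ≤ 9*cos(pi/9)/(cos(pi/9) + 1) ≤ 5: both strict.

9*cos(pi/9)/(cos(pi/9) + 1)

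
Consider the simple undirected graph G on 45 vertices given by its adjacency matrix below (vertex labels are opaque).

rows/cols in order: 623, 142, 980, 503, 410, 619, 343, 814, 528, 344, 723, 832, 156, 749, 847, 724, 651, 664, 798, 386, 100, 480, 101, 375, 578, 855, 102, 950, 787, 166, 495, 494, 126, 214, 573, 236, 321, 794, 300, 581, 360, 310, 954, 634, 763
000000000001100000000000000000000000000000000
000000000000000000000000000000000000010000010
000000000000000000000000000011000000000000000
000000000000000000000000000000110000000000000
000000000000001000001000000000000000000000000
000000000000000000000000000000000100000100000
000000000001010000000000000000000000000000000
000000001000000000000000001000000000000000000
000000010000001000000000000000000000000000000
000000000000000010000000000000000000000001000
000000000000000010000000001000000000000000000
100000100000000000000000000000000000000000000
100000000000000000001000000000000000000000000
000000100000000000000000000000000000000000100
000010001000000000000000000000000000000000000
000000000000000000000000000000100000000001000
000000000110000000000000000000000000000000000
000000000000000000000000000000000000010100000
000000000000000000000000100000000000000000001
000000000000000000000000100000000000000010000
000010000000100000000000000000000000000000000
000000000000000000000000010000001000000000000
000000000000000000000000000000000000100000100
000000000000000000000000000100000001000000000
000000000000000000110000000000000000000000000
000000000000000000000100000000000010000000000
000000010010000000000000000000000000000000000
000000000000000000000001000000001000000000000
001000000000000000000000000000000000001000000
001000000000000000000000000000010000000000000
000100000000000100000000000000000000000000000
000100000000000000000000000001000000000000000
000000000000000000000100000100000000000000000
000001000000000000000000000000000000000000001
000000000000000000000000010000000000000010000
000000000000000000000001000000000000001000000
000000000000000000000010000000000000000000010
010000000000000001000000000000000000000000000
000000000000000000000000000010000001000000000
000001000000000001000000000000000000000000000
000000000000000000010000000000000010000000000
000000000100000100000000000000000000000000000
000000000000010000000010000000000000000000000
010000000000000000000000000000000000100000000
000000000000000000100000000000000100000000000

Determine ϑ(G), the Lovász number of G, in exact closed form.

45*cos(pi/45)/(cos(pi/45) + 1)

deg(528) = 2; N(528) = {814, 847}.
Vertex 832 has 2 neighbors: 623, 343.
N(794) = {142, 664}, |N(794)| = 2.
deg(749) = 2; N(749) = {343, 954}.
Every vertex has degree 2 (N=45); this is C_{45}, the 45-cycle.
A has 23 distinct eigenvalues ≈ [2.0, 1.980536, 1.922523, 1.827091, 1.696096, 1.532089, 1.338261, 1.118386, 0.876742, 0.618034, 0.347296, 0.069799, -0.209057, -0.483844, -0.749213, -1.0, -1.231323, -1.43868, -1.618034, -1.765895, -1.879385, -1.956295, -1.995128].
λ_max=2, λ_min=-2*cos(pi/45); ϑ = −45·λ_min/(λ_max−λ_min) = 45*cos(pi/45)/(cos(pi/45) + 1).
Numerically 22.4725621.
22 ≤ 45*cos(pi/45)/(cos(pi/45) + 1) ≤ 23: both strict.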